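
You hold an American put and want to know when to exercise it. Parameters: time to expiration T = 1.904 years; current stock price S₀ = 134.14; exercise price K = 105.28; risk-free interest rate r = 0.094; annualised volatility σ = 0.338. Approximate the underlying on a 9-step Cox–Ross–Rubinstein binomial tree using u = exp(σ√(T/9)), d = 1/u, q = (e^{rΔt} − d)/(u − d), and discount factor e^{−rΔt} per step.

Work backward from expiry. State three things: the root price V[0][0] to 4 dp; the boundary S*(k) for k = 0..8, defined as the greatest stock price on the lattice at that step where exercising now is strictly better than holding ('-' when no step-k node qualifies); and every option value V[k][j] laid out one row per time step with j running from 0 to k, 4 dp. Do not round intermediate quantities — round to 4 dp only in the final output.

params: Δt=0.21156 u=1.16820 d=0.85602 q=0.52555 e^(-rΔt)=0.98031
t_9 payoffs: 72.1741 60.1007 43.6243 21.1391 0.0000 0.0000 0.0000 0.0000 0.0000 0.0000
t_8: node(8,0) S=38.6743 payoff=66.6057 vs cont=64.5328 → 66.6057 [stop]  node(8,1) S=52.7784 payoff=52.5016 vs cont=50.4287 → 52.5016 [stop]  node(8,2) S=72.0262 payoff=33.2538 vs cont=31.1809 → 33.2538 [stop]  node(8,3) S=98.2934 payoff=6.9866 vs cont=9.8319 → 9.8319 [wait]  node(8,4) S=134.1400 payoff=0.0000 vs cont=0.0000 → 0.0000 [wait]  node(8,5) S=183.0595 payoff=0.0000 vs cont=0.0000 → 0.0000 [wait]  node(8,6) S=249.8195 payoff=0.0000 vs cont=0.0000 → 0.0000 [wait]  node(8,7) S=340.9262 payoff=0.0000 vs cont=0.0000 → 0.0000 [wait]  node(8,8) S=465.2586 payoff=0.0000 vs cont=0.0000 → 0.0000 [wait]  ⇒ S*(8)=72.0262
t_7: node(7,0) S=45.1793 payoff=60.1007 vs cont=58.0278 → 60.1007 [stop]  node(7,1) S=61.6557 payoff=43.6243 vs cont=41.5514 → 43.6243 [stop]  node(7,2) S=84.1409 payoff=21.1391 vs cont=20.5321 → 21.1391 [stop]  node(7,3) S=114.8263 payoff=0.0000 vs cont=4.5729 → 4.5729 [wait]  node(7,4) S=156.7023 payoff=0.0000 vs cont=0.0000 → 0.0000 [wait]  node(7,5) S=213.8500 payoff=0.0000 vs cont=0.0000 → 0.0000 [wait]  node(7,6) S=291.8390 payoff=0.0000 vs cont=0.0000 → 0.0000 [wait]  node(7,7) S=398.2698 payoff=0.0000 vs cont=0.0000 → 0.0000 [wait]  ⇒ S*(7)=84.1409
t_6: node(6,0) S=52.7784 payoff=52.5016 vs cont=50.4287 → 52.5016 [stop]  node(6,1) S=72.0262 payoff=33.2538 vs cont=31.1809 → 33.2538 [stop]  node(6,2) S=98.2934 payoff=6.9866 vs cont=12.1879 → 12.1879 [wait]  node(6,3) S=134.1400 payoff=0.0000 vs cont=2.1269 → 2.1269 [wait]  node(6,4) S=183.0595 payoff=0.0000 vs cont=0.0000 → 0.0000 [wait]  node(6,5) S=249.8195 payoff=0.0000 vs cont=0.0000 → 0.0000 [wait]  node(6,6) S=340.9262 payoff=0.0000 vs cont=0.0000 → 0.0000 [wait]  ⇒ S*(6)=72.0262
t_5: node(5,0) S=61.6557 payoff=43.6243 vs cont=41.5514 → 43.6243 [stop]  node(5,1) S=84.1409 payoff=21.1391 vs cont=21.7459 → 21.7459 [wait]  node(5,2) S=114.8263 payoff=0.0000 vs cont=6.7645 → 6.7645 [wait]  node(5,3) S=156.7023 payoff=0.0000 vs cont=0.9892 → 0.9892 [wait]  node(5,4) S=213.8500 payoff=0.0000 vs cont=0.0000 → 0.0000 [wait]  node(5,5) S=291.8390 payoff=0.0000 vs cont=0.0000 → 0.0000 [wait]  ⇒ S*(5)=61.6557
t_4: node(4,0) S=72.0262 payoff=33.2538 vs cont=31.4935 → 33.2538 [stop]  node(4,1) S=98.2934 payoff=6.9866 vs cont=13.5992 → 13.5992 [wait]  node(4,2) S=134.1400 payoff=0.0000 vs cont=3.6559 → 3.6559 [wait]  node(4,3) S=183.0595 payoff=0.0000 vs cont=0.4601 → 0.4601 [wait]  node(4,4) S=249.8195 payoff=0.0000 vs cont=0.0000 → 0.0000 [wait]  ⇒ S*(4)=72.0262
t_3: node(3,0) S=84.1409 payoff=21.1391 vs cont=22.4730 → 22.4730 [wait]  node(3,1) S=114.8263 payoff=0.0000 vs cont=8.2086 → 8.2086 [wait]  node(3,2) S=156.7023 payoff=0.0000 vs cont=1.9374 → 1.9374 [wait]  node(3,3) S=213.8500 payoff=0.0000 vs cont=0.2140 → 0.2140 [wait]  ⇒ S*(3)=-
t_2: node(2,0) S=98.2934 payoff=6.9866 vs cont=14.6815 → 14.6815 [wait]  node(2,1) S=134.1400 payoff=0.0000 vs cont=4.8161 → 4.8161 [wait]  node(2,2) S=183.0595 payoff=0.0000 vs cont=1.0114 → 1.0114 [wait]  ⇒ S*(2)=-
t_1: node(1,0) S=114.8263 payoff=0.0000 vs cont=9.3097 → 9.3097 [wait]  node(1,1) S=156.7023 payoff=0.0000 vs cont=2.7610 → 2.7610 [wait]  ⇒ S*(1)=-
t_0: node(0,0) S=134.1400 payoff=0.0000 vs cont=5.7525 → 5.7525 [wait]  ⇒ S*(0)=-

price = 5.7525
boundary = - - - - 72.0262 61.6557 72.0262 84.1409 72.0262
tree:
5.7525
9.3097 2.7610
14.6815 4.8161 1.0114
22.4730 8.2086 1.9374 0.2140
33.2538 13.5992 3.6559 0.4601 0.0000
43.6243 21.7459 6.7645 0.9892 0.0000 0.0000
52.5016 33.2538 12.1879 2.1269 0.0000 0.0000 0.0000
60.1007 43.6243 21.1391 4.5729 0.0000 0.0000 0.0000 0.0000
66.6057 52.5016 33.2538 9.8319 0.0000 0.0000 0.0000 0.0000 0.0000
72.1741 60.1007 43.6243 21.1391 0.0000 0.0000 0.0000 0.0000 0.0000 0.0000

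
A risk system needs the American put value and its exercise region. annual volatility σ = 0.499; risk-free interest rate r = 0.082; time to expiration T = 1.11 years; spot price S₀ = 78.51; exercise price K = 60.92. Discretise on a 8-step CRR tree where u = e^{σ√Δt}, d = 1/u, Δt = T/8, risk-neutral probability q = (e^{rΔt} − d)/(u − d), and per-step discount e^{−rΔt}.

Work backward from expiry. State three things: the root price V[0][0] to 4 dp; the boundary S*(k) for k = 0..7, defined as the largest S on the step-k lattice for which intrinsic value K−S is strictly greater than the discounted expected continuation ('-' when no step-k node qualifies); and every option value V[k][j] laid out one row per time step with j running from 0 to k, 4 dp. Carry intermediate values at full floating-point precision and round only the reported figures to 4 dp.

price = 5.7912
boundary = - - - - 37.3276 30.9960 37.3276 44.9525
tree:
5.7912
8.6017 2.9349
12.4437 4.7133 1.1102
17.4508 7.4054 1.9578 0.2339
23.5924 11.3225 3.4088 0.4587 0.0000
29.9240 16.7210 5.8407 0.8995 0.0000 0.0000
35.1815 23.5924 9.7983 1.7641 0.0000 0.0000 0.0000
39.5473 29.9240 15.9675 3.4597 0.0000 0.0000 0.0000 0.0000
43.1726 35.1815 23.5924 6.7851 0.0000 0.0000 0.0000 0.0000 0.0000

Δt=0.13875, u=1.20427, d=0.83038, q=0.48427, disc=e^(-rΔt)=0.98869
k=8 terminal: V=max(K-S,0) → 43.1726 35.1815 23.5924 6.7851 0.0000 0.0000 0.0000 0.0000 0.0000
k=7: j=0 S=21.3727 intr=39.5473 cont=38.8581 V=39.5473[EX]; j=1 S=30.9960 intr=29.9240 cont=29.2348 V=29.9240[EX]; j=2 S=44.9525 intr=15.9675 cont=15.2783 V=15.9675[EX]; j=3 S=65.1930 intr=0.0000 cont=3.4597 V=3.4597[hold]; j=4 S=94.5472 intr=0.0000 cont=0.0000 V=0.0000[hold]; j=5 S=137.1186 intr=0.0000 cont=0.0000 V=0.0000[hold]; j=6 S=198.8583 intr=0.0000 cont=0.0000 V=0.0000[hold]; j=7 S=288.3973 intr=0.0000 cont=0.0000 V=0.0000[hold]  S*(7)=44.9525
k=6: j=0 S=25.7385 intr=35.1815 cont=34.4924 V=35.1815[EX]; j=1 S=37.3276 intr=23.5924 cont=22.9032 V=23.5924[EX]; j=2 S=54.1349 intr=6.7851 cont=9.7983 V=9.7983[hold]; j=3 S=78.5100 intr=0.0000 cont=1.7641 V=1.7641[hold]; j=4 S=113.8603 intr=0.0000 cont=0.0000 V=0.0000[hold]; j=5 S=165.1277 intr=0.0000 cont=0.0000 V=0.0000[hold]; j=6 S=239.4790 intr=0.0000 cont=0.0000 V=0.0000[hold]  S*(6)=37.3276
k=5: j=0 S=30.9960 intr=29.9240 cont=29.2348 V=29.9240[EX]; j=1 S=44.9525 intr=15.9675 cont=16.7210 V=16.7210[hold]; j=2 S=65.1930 intr=0.0000 cont=5.8407 V=5.8407[hold]; j=3 S=94.5472 intr=0.0000 cont=0.8995 V=0.8995[hold]; j=4 S=137.1186 intr=0.0000 cont=0.0000 V=0.0000[hold]; j=5 S=198.8583 intr=0.0000 cont=0.0000 V=0.0000[hold]  S*(5)=30.9960
k=4: j=0 S=37.3276 intr=23.5924 cont=23.2640 V=23.5924[EX]; j=1 S=54.1349 intr=6.7851 cont=11.3225 V=11.3225[hold]; j=2 S=78.5100 intr=0.0000 cont=3.4088 V=3.4088[hold]; j=3 S=113.8603 intr=0.0000 cont=0.4587 V=0.4587[hold]; j=4 S=165.1277 intr=0.0000 cont=0.0000 V=0.0000[hold]  S*(4)=37.3276
k=3: j=0 S=44.9525 intr=15.9675 cont=17.4508 V=17.4508[hold]; j=1 S=65.1930 intr=0.0000 cont=7.4054 V=7.4054[hold]; j=2 S=94.5472 intr=0.0000 cont=1.9578 V=1.9578[hold]; j=3 S=137.1186 intr=0.0000 cont=0.2339 V=0.2339[hold]  S*(3)=-
k=2: j=0 S=54.1349 intr=6.7851 cont=12.4437 V=12.4437[hold]; j=1 S=78.5100 intr=0.0000 cont=4.7133 V=4.7133[hold]; j=2 S=113.8603 intr=0.0000 cont=1.1102 V=1.1102[hold]  S*(2)=-
k=1: j=0 S=65.1930 intr=0.0000 cont=8.6017 V=8.6017[hold]; j=1 S=94.5472 intr=0.0000 cont=2.9349 V=2.9349[hold]  S*(1)=-
k=0: j=0 S=78.5100 intr=0.0000 cont=5.7912 V=5.7912[hold]  S*(0)=-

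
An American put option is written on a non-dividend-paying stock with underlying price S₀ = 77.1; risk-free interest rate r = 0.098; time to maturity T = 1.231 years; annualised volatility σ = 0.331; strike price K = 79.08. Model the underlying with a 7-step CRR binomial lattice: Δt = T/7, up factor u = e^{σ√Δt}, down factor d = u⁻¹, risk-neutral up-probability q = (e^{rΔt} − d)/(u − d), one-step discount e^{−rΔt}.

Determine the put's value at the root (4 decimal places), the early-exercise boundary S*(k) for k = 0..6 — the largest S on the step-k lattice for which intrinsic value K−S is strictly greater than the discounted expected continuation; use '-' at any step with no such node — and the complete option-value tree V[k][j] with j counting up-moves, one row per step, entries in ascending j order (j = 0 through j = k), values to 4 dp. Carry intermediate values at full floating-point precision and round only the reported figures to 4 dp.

price = 8.9747
boundary = - - 58.4103 50.8401 58.4103 50.8401 58.4103
tree:
8.9747
13.8523 4.9060
20.6697 8.2086 2.1125
28.2399 13.2924 3.9302 0.5557
34.8289 20.6697 7.1293 1.1973 0.0000
40.5640 28.2399 12.4768 2.5794 0.0000 0.0000
45.5558 34.8289 20.6697 5.5571 0.0000 0.0000 0.0000
49.9006 40.5640 28.2399 11.9724 0.0000 0.0000 0.0000 0.0000

params: Δt=0.17586 u=1.14890 d=0.87040 q=0.52777 e^(-rΔt)=0.98291
t_7 payoffs: 49.9006 40.5640 28.2399 11.9724 0.0000 0.0000 0.0000 0.0000
t_6: node(6,0) S=33.5242 payoff=45.5558 vs cont=44.2046 → 45.5558 [stop]  node(6,1) S=44.2511 payoff=34.8289 vs cont=33.4777 → 34.8289 [stop]  node(6,2) S=58.4103 payoff=20.6697 vs cont=19.3186 → 20.6697 [stop]  node(6,3) S=77.1000 payoff=1.9800 vs cont=5.5571 → 5.5571 [wait]  node(6,4) S=101.7700 payoff=0.0000 vs cont=0.0000 → 0.0000 [wait]  node(6,5) S=134.3337 payoff=0.0000 vs cont=0.0000 → 0.0000 [wait]  node(6,6) S=177.3170 payoff=0.0000 vs cont=0.0000 → 0.0000 [wait]  ⇒ S*(6)=58.4103
t_5: node(5,0) S=38.5160 payoff=40.5640 vs cont=39.2128 → 40.5640 [stop]  node(5,1) S=50.8401 payoff=28.2399 vs cont=26.8887 → 28.2399 [stop]  node(5,2) S=67.1076 payoff=11.9724 vs cont=12.4768 → 12.4768 [wait]  node(5,3) S=88.5803 payoff=0.0000 vs cont=2.5794 → 2.5794 [wait]  node(5,4) S=116.9236 payoff=0.0000 vs cont=0.0000 → 0.0000 [wait]  node(5,5) S=154.3361 payoff=0.0000 vs cont=0.0000 → 0.0000 [wait]  ⇒ S*(5)=50.8401
t_4: node(4,0) S=44.2511 payoff=34.8289 vs cont=33.4777 → 34.8289 [stop]  node(4,1) S=58.4103 payoff=20.6697 vs cont=19.5802 → 20.6697 [stop]  node(4,2) S=77.1000 payoff=1.9800 vs cont=7.1293 → 7.1293 [wait]  node(4,3) S=101.7700 payoff=0.0000 vs cont=1.1973 → 1.1973 [wait]  node(4,4) S=134.3337 payoff=0.0000 vs cont=0.0000 → 0.0000 [wait]  ⇒ S*(4)=58.4103
t_3: node(3,0) S=50.8401 payoff=28.2399 vs cont=26.8887 → 28.2399 [stop]  node(3,1) S=67.1076 payoff=11.9724 vs cont=13.2924 → 13.2924 [wait]  node(3,2) S=88.5803 payoff=0.0000 vs cont=3.9302 → 3.9302 [wait]  node(3,3) S=116.9236 payoff=0.0000 vs cont=0.5557 → 0.5557 [wait]  ⇒ S*(3)=50.8401
t_2: node(2,0) S=58.4103 payoff=20.6697 vs cont=20.0033 → 20.6697 [stop]  node(2,1) S=77.1000 payoff=1.9800 vs cont=8.2086 → 8.2086 [wait]  node(2,2) S=101.7700 payoff=0.0000 vs cont=2.1125 → 2.1125 [wait]  ⇒ S*(2)=58.4103
t_1: node(1,0) S=67.1076 payoff=11.9724 vs cont=13.8523 → 13.8523 [wait]  node(1,1) S=88.5803 payoff=0.0000 vs cont=4.9060 → 4.9060 [wait]  ⇒ S*(1)=-
t_0: node(0,0) S=77.1000 payoff=1.9800 vs cont=8.9747 → 8.9747 [wait]  ⇒ S*(0)=-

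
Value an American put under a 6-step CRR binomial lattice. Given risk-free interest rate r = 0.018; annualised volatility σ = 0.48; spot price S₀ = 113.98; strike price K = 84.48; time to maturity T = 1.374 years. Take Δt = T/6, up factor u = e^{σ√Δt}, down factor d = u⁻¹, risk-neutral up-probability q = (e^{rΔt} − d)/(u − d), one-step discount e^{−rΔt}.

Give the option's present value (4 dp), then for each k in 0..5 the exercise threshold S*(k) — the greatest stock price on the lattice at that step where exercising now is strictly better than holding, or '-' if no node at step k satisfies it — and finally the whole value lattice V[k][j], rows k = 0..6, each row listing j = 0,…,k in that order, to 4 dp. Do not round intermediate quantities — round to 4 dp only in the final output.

Δt=0.22900  u=1.25822  d=0.79477  q=0.45174  discount=0.99589
step 6 (expiry): payoffs max(K−S,0) = 55.7532 39.0021 12.4830 0.0000 0.0000 0.0000 0.0000
step 5: (k=5,j=0): S=36.1446, (K−S)⁺=48.3354, hold=47.9879 ⇒ V=48.3354 exercise | (k=5,j=1): S=57.2213, (K−S)⁺=27.2587, hold=26.9112 ⇒ V=27.2587 exercise | (k=5,j=2): S=90.5882, (K−S)⁺=0.0000, hold=6.8158 ⇒ V=6.8158 continue | (k=5,j=3): S=143.4120, (K−S)⁺=0.0000, hold=0.0000 ⇒ V=0.0000 continue | (k=5,j=4): S=227.0385, (K−S)⁺=0.0000, hold=0.0000 ⇒ V=0.0000 continue | (k=5,j=5): S=359.4294, (K−S)⁺=0.0000, hold=0.0000 ⇒ V=0.0000 continue  boundary S*=57.2213
step 4: (k=4,j=0): S=45.4779, (K−S)⁺=39.0021, hold=38.6546 ⇒ V=39.0021 exercise | (k=4,j=1): S=71.9970, (K−S)⁺=12.4830, hold=17.9497 ⇒ V=17.9497 continue | (k=4,j=2): S=113.9800, (K−S)⁺=0.0000, hold=3.7214 ⇒ V=3.7214 continue | (k=4,j=3): S=180.4441, (K−S)⁺=0.0000, hold=0.0000 ⇒ V=0.0000 continue | (k=4,j=4): S=285.6647, (K−S)⁺=0.0000, hold=0.0000 ⇒ V=0.0000 continue  boundary S*=45.4779
step 3: (k=3,j=0): S=57.2213, (K−S)⁺=27.2587, hold=29.3706 ⇒ V=29.3706 continue | (k=3,j=1): S=90.5882, (K−S)⁺=0.0000, hold=11.4748 ⇒ V=11.4748 continue | (k=3,j=2): S=143.4120, (K−S)⁺=0.0000, hold=2.0319 ⇒ V=2.0319 continue | (k=3,j=3): S=227.0385, (K−S)⁺=0.0000, hold=0.0000 ⇒ V=0.0000 continue  boundary S*=-
step 2: (k=2,j=0): S=71.9970, (K−S)⁺=12.4830, hold=21.1988 ⇒ V=21.1988 continue | (k=2,j=1): S=113.9800, (K−S)⁺=0.0000, hold=7.1795 ⇒ V=7.1795 continue | (k=2,j=2): S=180.4441, (K−S)⁺=0.0000, hold=1.1094 ⇒ V=1.1094 continue  boundary S*=-
step 1: (k=1,j=0): S=90.5882, (K−S)⁺=0.0000, hold=14.8046 ⇒ V=14.8046 continue | (k=1,j=1): S=143.4120, (K−S)⁺=0.0000, hold=4.4191 ⇒ V=4.4191 continue  boundary S*=-
step 0: (k=0,j=0): S=113.9800, (K−S)⁺=0.0000, hold=10.0715 ⇒ V=10.0715 continue  boundary S*=-

price = 10.0715
boundary = - - - - 45.4779 57.2213
tree:
10.0715
14.8046 4.4191
21.1988 7.1795 1.1094
29.3706 11.4748 2.0319 0.0000
39.0021 17.9497 3.7214 0.0000 0.0000
48.3354 27.2587 6.8158 0.0000 0.0000 0.0000
55.7532 39.0021 12.4830 0.0000 0.0000 0.0000 0.0000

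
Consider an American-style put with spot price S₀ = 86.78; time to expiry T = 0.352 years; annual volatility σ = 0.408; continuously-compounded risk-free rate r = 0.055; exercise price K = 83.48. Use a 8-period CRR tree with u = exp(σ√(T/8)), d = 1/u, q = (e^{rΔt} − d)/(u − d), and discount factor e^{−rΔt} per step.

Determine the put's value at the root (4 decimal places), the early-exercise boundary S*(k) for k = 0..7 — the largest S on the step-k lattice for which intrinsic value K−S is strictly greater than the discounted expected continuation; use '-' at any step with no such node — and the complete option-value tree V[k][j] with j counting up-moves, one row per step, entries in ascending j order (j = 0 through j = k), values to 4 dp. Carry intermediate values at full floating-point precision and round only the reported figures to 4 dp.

Δt=0.04400  u=1.08935  d=0.91798  q=0.49276  discount=0.99758
step 8 (expiry): payoffs max(K−S,0) = 39.7203 31.5509 21.8564 10.3521 0.0000 0.0000 0.0000 0.0000 0.0000
step 7: (k=7,j=0): S=47.6697, (K−S)⁺=35.8103, hold=35.6085 ⇒ V=35.8103 exercise | (k=7,j=1): S=56.5691, (K−S)⁺=26.9109, hold=26.7092 ⇒ V=26.9109 exercise | (k=7,j=2): S=67.1298, (K−S)⁺=16.3502, hold=16.1484 ⇒ V=16.3502 exercise | (k=7,j=3): S=79.6621, (K−S)⁺=3.8179, hold=5.2383 ⇒ V=5.2383 continue | (k=7,j=4): S=94.5339, (K−S)⁺=0.0000, hold=0.0000 ⇒ V=0.0000 continue | (k=7,j=5): S=112.1822, (K−S)⁺=0.0000, hold=0.0000 ⇒ V=0.0000 continue | (k=7,j=6): S=133.1252, (K−S)⁺=0.0000, hold=0.0000 ⇒ V=0.0000 continue | (k=7,j=7): S=157.9780, (K−S)⁺=0.0000, hold=0.0000 ⇒ V=0.0000 continue  boundary S*=67.1298
step 6: (k=6,j=0): S=51.9291, (K−S)⁺=31.5509, hold=31.3491 ⇒ V=31.5509 exercise | (k=6,j=1): S=61.6236, (K−S)⁺=21.8564, hold=21.6546 ⇒ V=21.8564 exercise | (k=6,j=2): S=73.1279, (K−S)⁺=10.3521, hold=10.8485 ⇒ V=10.8485 continue | (k=6,j=3): S=86.7800, (K−S)⁺=0.0000, hold=2.6507 ⇒ V=2.6507 continue | (k=6,j=4): S=102.9807, (K−S)⁺=0.0000, hold=0.0000 ⇒ V=0.0000 continue | (k=6,j=5): S=122.2059, (K−S)⁺=0.0000, hold=0.0000 ⇒ V=0.0000 continue | (k=6,j=6): S=145.0202, (K−S)⁺=0.0000, hold=0.0000 ⇒ V=0.0000 continue  boundary S*=61.6236
step 5: (k=5,j=0): S=56.5691, (K−S)⁺=26.9109, hold=26.7092 ⇒ V=26.9109 exercise | (k=5,j=1): S=67.1298, (K−S)⁺=16.3502, hold=16.3925 ⇒ V=16.3925 continue | (k=5,j=2): S=79.6621, (K−S)⁺=3.8179, hold=6.7925 ⇒ V=6.7925 continue | (k=5,j=3): S=94.5339, (K−S)⁺=0.0000, hold=1.3413 ⇒ V=1.3413 continue | (k=5,j=4): S=112.1822, (K−S)⁺=0.0000, hold=0.0000 ⇒ V=0.0000 continue | (k=5,j=5): S=133.1252, (K−S)⁺=0.0000, hold=0.0000 ⇒ V=0.0000 continue  boundary S*=56.5691
step 4: (k=4,j=0): S=61.6236, (K−S)⁺=21.8564, hold=21.6754 ⇒ V=21.8564 exercise | (k=4,j=1): S=73.1279, (K−S)⁺=10.3521, hold=11.6339 ⇒ V=11.6339 continue | (k=4,j=2): S=86.7800, (K−S)⁺=0.0000, hold=4.0965 ⇒ V=4.0965 continue | (k=4,j=3): S=102.9807, (K−S)⁺=0.0000, hold=0.6787 ⇒ V=0.6787 continue | (k=4,j=4): S=122.2059, (K−S)⁺=0.0000, hold=0.0000 ⇒ V=0.0000 continue  boundary S*=61.6236
step 3: (k=3,j=0): S=67.1298, (K−S)⁺=16.3502, hold=16.7785 ⇒ V=16.7785 continue | (k=3,j=1): S=79.6621, (K−S)⁺=3.8179, hold=7.9006 ⇒ V=7.9006 continue | (k=3,j=2): S=94.5339, (K−S)⁺=0.0000, hold=2.4065 ⇒ V=2.4065 continue | (k=3,j=3): S=112.1822, (K−S)⁺=0.0000, hold=0.3434 ⇒ V=0.3434 continue  boundary S*=-
step 2: (k=2,j=0): S=73.1279, (K−S)⁺=10.3521, hold=12.3739 ⇒ V=12.3739 continue | (k=2,j=1): S=86.7800, (K−S)⁺=0.0000, hold=5.1808 ⇒ V=5.1808 continue | (k=2,j=2): S=102.9807, (K−S)⁺=0.0000, hold=1.3866 ⇒ V=1.3866 continue  boundary S*=-
step 1: (k=1,j=0): S=79.6621, (K−S)⁺=3.8179, hold=8.8081 ⇒ V=8.8081 continue | (k=1,j=1): S=94.5339, (K−S)⁺=0.0000, hold=3.3032 ⇒ V=3.3032 continue  boundary S*=-
step 0: (k=0,j=0): S=86.7800, (K−S)⁺=0.0000, hold=6.0808 ⇒ V=6.0808 continue  boundary S*=-

price = 6.0808
boundary = - - - - 61.6236 56.5691 61.6236 67.1298
tree:
6.0808
8.8081 3.3032
12.3739 5.1808 1.3866
16.7785 7.9006 2.4065 0.3434
21.8564 11.6339 4.0965 0.6787 0.0000
26.9109 16.3925 6.7925 1.3413 0.0000 0.0000
31.5509 21.8564 10.8485 2.6507 0.0000 0.0000 0.0000
35.8103 26.9109 16.3502 5.2383 0.0000 0.0000 0.0000 0.0000
39.7203 31.5509 21.8564 10.3521 0.0000 0.0000 0.0000 0.0000 0.0000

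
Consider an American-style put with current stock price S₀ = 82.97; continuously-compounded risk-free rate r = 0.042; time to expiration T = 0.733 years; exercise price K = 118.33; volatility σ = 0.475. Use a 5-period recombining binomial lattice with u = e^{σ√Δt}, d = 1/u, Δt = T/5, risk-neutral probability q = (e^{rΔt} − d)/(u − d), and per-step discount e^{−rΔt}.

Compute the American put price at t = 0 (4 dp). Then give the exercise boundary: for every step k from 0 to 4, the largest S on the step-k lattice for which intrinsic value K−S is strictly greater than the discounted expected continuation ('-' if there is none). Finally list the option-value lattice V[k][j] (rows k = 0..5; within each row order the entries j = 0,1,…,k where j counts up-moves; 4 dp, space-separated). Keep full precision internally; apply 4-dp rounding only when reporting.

Δt=0.14660  u=1.19946  d=0.83371  q=0.47154  discount=0.99386
step 5 (expiry): payoffs max(K−S,0) = 84.9108 70.2498 49.1571 18.8110 0.0000 0.0000
step 4: (k=4,j=0): S=40.0849, (K−S)⁺=78.2451, hold=77.5187 ⇒ V=78.2451 exercise | (k=4,j=1): S=57.6701, (K−S)⁺=60.6599, hold=59.9335 ⇒ V=60.6599 exercise | (k=4,j=2): S=82.9700, (K−S)⁺=35.3600, hold=34.6337 ⇒ V=35.3600 exercise | (k=4,j=3): S=119.3689, (K−S)⁺=0.0000, hold=9.8798 ⇒ V=9.8798 continue | (k=4,j=4): S=171.7360, (K−S)⁺=0.0000, hold=0.0000 ⇒ V=0.0000 continue  boundary S*=82.9700
step 3: (k=3,j=0): S=48.0802, (K−S)⁺=70.2498, hold=69.5235 ⇒ V=70.2498 exercise | (k=3,j=1): S=69.1729, (K−S)⁺=49.1571, hold=48.4307 ⇒ V=49.1571 exercise | (k=3,j=2): S=99.5190, (K−S)⁺=18.8110, hold=23.2016 ⇒ V=23.2016 continue | (k=3,j=3): S=143.1780, (K−S)⁺=0.0000, hold=5.1890 ⇒ V=5.1890 continue  boundary S*=69.1729
step 2: (k=2,j=0): S=57.6701, (K−S)⁺=60.6599, hold=59.9335 ⇒ V=60.6599 exercise | (k=2,j=1): S=82.9700, (K−S)⁺=35.3600, hold=36.6913 ⇒ V=36.6913 continue | (k=2,j=2): S=119.3689, (K−S)⁺=0.0000, hold=14.6176 ⇒ V=14.6176 continue  boundary S*=57.6701
step 1: (k=1,j=0): S=69.1729, (K−S)⁺=49.1571, hold=49.0547 ⇒ V=49.1571 exercise | (k=1,j=1): S=99.5190, (K−S)⁺=18.8110, hold=26.1213 ⇒ V=26.1213 continue  boundary S*=69.1729
step 0: (k=0,j=0): S=82.9700, (K−S)⁺=35.3600, hold=38.0596 ⇒ V=38.0596 continue  boundary S*=-

price = 38.0596
boundary = - 69.1729 57.6701 69.1729 82.9700
tree:
38.0596
49.1571 26.1213
60.6599 36.6913 14.6176
70.2498 49.1571 23.2016 5.1890
78.2451 60.6599 35.3600 9.8798 0.0000
84.9108 70.2498 49.1571 18.8110 0.0000 0.0000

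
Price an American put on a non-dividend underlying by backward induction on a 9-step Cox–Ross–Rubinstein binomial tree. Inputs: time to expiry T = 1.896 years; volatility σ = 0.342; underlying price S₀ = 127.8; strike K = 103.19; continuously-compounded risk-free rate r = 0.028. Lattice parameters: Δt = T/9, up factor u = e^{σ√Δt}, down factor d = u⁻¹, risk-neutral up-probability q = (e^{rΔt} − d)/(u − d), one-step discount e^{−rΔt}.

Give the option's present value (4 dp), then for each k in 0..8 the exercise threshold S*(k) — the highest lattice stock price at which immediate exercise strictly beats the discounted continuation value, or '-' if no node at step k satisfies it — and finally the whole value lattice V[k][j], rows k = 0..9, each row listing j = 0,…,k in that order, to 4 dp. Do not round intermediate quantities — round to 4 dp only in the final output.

price = 9.4700
boundary = - - - - - 58.3001 68.2090 58.3001 68.2090
tree:
9.4700
13.7587 4.9334
19.4657 7.7360 1.9532
26.7014 11.8547 3.3623 0.4484
35.3365 17.6613 5.7006 0.8667 0.0000
44.8899 25.4065 9.4752 1.6753 0.0000 0.0000
53.3593 34.9810 15.3310 3.2382 0.0000 0.0000 0.0000
60.5984 44.8899 23.8657 6.2595 0.0000 0.0000 0.0000 0.0000
66.7858 53.3593 34.9810 12.0994 0.0000 0.0000 0.0000 0.0000 0.0000
72.0743 60.5984 44.8899 23.3880 0.0000 0.0000 0.0000 0.0000 0.0000 0.0000

Δt=0.21067, u=1.16996, d=0.85473, q=0.47960, disc=e^(-rΔt)=0.99412
k=9 terminal: V=max(K-S,0) → 72.0743 60.5984 44.8899 23.3880 0.0000 0.0000 0.0000 0.0000 0.0000 0.0000
k=8: j=0 S=36.4042 intr=66.7858 cont=66.1789 V=66.7858[EX]; j=1 S=49.8307 intr=53.3593 cont=52.7524 V=53.3593[EX]; j=2 S=68.2090 intr=34.9810 cont=34.3742 V=34.9810[EX]; j=3 S=93.3654 intr=9.8246 cont=12.0994 V=12.0994[hold]; j=4 S=127.8000 intr=0.0000 cont=0.0000 V=0.0000[hold]; j=5 S=174.9345 intr=0.0000 cont=0.0000 V=0.0000[hold]; j=6 S=239.4530 intr=0.0000 cont=0.0000 V=0.0000[hold]; j=7 S=327.7668 intr=0.0000 cont=0.0000 V=0.0000[hold]; j=8 S=448.6521 intr=0.0000 cont=0.0000 V=0.0000[hold]  S*(8)=68.2090
k=7: j=0 S=42.5916 intr=60.5984 cont=59.9915 V=60.5984[EX]; j=1 S=58.3001 intr=44.8899 cont=44.2830 V=44.8899[EX]; j=2 S=79.8020 intr=23.3880 cont=23.8657 V=23.8657[hold]; j=3 S=109.2342 intr=0.0000 cont=6.2595 V=6.2595[hold]; j=4 S=149.5214 intr=0.0000 cont=0.0000 V=0.0000[hold]; j=5 S=204.6671 intr=0.0000 cont=0.0000 V=0.0000[hold]; j=6 S=280.1513 intr=0.0000 cont=0.0000 V=0.0000[hold]; j=7 S=383.4753 intr=0.0000 cont=0.0000 V=0.0000[hold]  S*(7)=58.3001
k=6: j=0 S=49.8307 intr=53.3593 cont=52.7524 V=53.3593[EX]; j=1 S=68.2090 intr=34.9810 cont=34.6019 V=34.9810[EX]; j=2 S=93.3654 intr=9.8246 cont=15.3310 V=15.3310[hold]; j=3 S=127.8000 intr=0.0000 cont=3.2382 V=3.2382[hold]; j=4 S=174.9345 intr=0.0000 cont=0.0000 V=0.0000[hold]; j=5 S=239.4530 intr=0.0000 cont=0.0000 V=0.0000[hold]; j=6 S=327.7668 intr=0.0000 cont=0.0000 V=0.0000[hold]  S*(6)=68.2090
k=5: j=0 S=58.3001 intr=44.8899 cont=44.2830 V=44.8899[EX]; j=1 S=79.8020 intr=23.3880 cont=25.4065 V=25.4065[hold]; j=2 S=109.2342 intr=0.0000 cont=9.4752 V=9.4752[hold]; j=3 S=149.5214 intr=0.0000 cont=1.6753 V=1.6753[hold]; j=4 S=204.6671 intr=0.0000 cont=0.0000 V=0.0000[hold]; j=5 S=280.1513 intr=0.0000 cont=0.0000 V=0.0000[hold]  S*(5)=58.3001
k=4: j=0 S=68.2090 intr=34.9810 cont=35.3365 V=35.3365[hold]; j=1 S=93.3654 intr=9.8246 cont=17.6613 V=17.6613[hold]; j=2 S=127.8000 intr=0.0000 cont=5.7006 V=5.7006[hold]; j=3 S=174.9345 intr=0.0000 cont=0.8667 V=0.8667[hold]; j=4 S=239.4530 intr=0.0000 cont=0.0000 V=0.0000[hold]  S*(4)=-
k=3: j=0 S=79.8020 intr=23.3880 cont=26.7014 V=26.7014[hold]; j=1 S=109.2342 intr=0.0000 cont=11.8547 V=11.8547[hold]; j=2 S=149.5214 intr=0.0000 cont=3.3623 V=3.3623[hold]; j=3 S=204.6671 intr=0.0000 cont=0.4484 V=0.4484[hold]  S*(3)=-
k=2: j=0 S=93.3654 intr=9.8246 cont=19.4657 V=19.4657[hold]; j=1 S=127.8000 intr=0.0000 cont=7.7360 V=7.7360[hold]; j=2 S=174.9345 intr=0.0000 cont=1.9532 V=1.9532[hold]  S*(2)=-
k=1: j=0 S=109.2342 intr=0.0000 cont=13.7587 V=13.7587[hold]; j=1 S=149.5214 intr=0.0000 cont=4.9334 V=4.9334[hold]  S*(1)=-
k=0: j=0 S=127.8000 intr=0.0000 cont=9.4700 V=9.4700[hold]  S*(0)=-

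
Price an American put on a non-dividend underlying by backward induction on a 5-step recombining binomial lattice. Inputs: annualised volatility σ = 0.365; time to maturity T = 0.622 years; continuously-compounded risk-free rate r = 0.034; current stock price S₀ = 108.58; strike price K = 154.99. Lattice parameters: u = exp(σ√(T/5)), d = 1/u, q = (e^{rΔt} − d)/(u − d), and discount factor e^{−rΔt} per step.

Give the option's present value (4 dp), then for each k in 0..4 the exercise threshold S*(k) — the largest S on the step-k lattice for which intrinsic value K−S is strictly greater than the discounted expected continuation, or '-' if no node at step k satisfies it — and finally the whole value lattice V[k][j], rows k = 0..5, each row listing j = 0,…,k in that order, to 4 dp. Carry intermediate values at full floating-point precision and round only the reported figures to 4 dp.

price = 46.7718
boundary = - 95.4641 108.5800 95.4641 108.5800
tree:
46.7718
59.5259 33.5989
71.0575 46.4100 20.2500
81.1961 59.5259 31.6327 8.3054
90.1100 71.0575 46.4100 16.1727 0.0000
97.9472 81.1961 59.5259 31.4921 0.0000 0.0000

Δt=0.12440, u=1.13739, d=0.87921, q=0.48428, disc=e^(-rΔt)=0.99578
k=5 terminal: V=max(K-S,0) → 97.9472 81.1961 59.5259 31.4921 0.0000 0.0000
k=4: j=0 S=64.8800 intr=90.1100 cont=89.4558 V=90.1100[EX]; j=1 S=83.9325 intr=71.0575 cont=70.4033 V=71.0575[EX]; j=2 S=108.5800 intr=46.4100 cont=45.7558 V=46.4100[EX]; j=3 S=140.4654 intr=14.5246 cont=16.1727 V=16.1727[hold]; j=4 S=181.7141 intr=0.0000 cont=0.0000 V=0.0000[hold]  S*(4)=108.5800
k=3: j=0 S=73.7939 intr=81.1961 cont=80.5419 V=81.1961[EX]; j=1 S=95.4641 intr=59.5259 cont=58.8717 V=59.5259[EX]; j=2 S=123.4979 intr=31.4921 cont=31.6327 V=31.6327[hold]; j=3 S=159.7640 intr=0.0000 cont=8.3054 V=8.3054[hold]  S*(3)=95.4641
k=2: j=0 S=83.9325 intr=71.0575 cont=70.4033 V=71.0575[EX]; j=1 S=108.5800 intr=46.4100 cont=45.8236 V=46.4100[EX]; j=2 S=140.4654 intr=14.5246 cont=20.2500 V=20.2500[hold]  S*(2)=108.5800
k=1: j=0 S=95.4641 intr=59.5259 cont=58.8717 V=59.5259[EX]; j=1 S=123.4979 intr=31.4921 cont=33.5989 V=33.5989[hold]  S*(1)=95.4641
k=0: j=0 S=108.5800 intr=46.4100 cont=46.7718 V=46.7718[hold]  S*(0)=-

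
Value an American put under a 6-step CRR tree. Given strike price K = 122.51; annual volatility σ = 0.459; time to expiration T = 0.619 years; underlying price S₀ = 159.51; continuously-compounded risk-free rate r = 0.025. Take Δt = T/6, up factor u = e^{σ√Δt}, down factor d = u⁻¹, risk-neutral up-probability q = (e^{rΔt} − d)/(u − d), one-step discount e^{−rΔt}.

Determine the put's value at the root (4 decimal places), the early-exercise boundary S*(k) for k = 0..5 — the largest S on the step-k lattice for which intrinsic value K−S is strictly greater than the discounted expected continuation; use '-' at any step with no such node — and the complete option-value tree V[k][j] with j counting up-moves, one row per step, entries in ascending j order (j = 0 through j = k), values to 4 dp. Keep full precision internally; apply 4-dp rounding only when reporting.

price = 6.1583
boundary = - - - - 88.4459 102.4956
tree:
6.1583
9.8322 2.0812
15.3655 3.6947 0.2873
23.3395 6.5272 0.5454 0.0000
34.0641 11.4671 1.0356 0.0000 0.0000
46.1879 20.0144 1.9661 0.0000 0.0000 0.0000
56.6498 34.0641 3.7329 0.0000 0.0000 0.0000 0.0000

Δt=0.10317  u=1.15885  d=0.86292  q=0.47194  discount=0.99742
step 6 (expiry): payoffs max(K−S,0) = 56.6498 34.0641 3.7329 0.0000 0.0000 0.0000 0.0000
step 5: (k=5,j=0): S=76.3221, (K−S)⁺=46.1879, hold=45.8723 ⇒ V=46.1879 exercise | (k=5,j=1): S=102.4956, (K−S)⁺=20.0144, hold=19.6988 ⇒ V=20.0144 exercise | (k=5,j=2): S=137.6450, (K−S)⁺=0.0000, hold=1.9661 ⇒ V=1.9661 continue | (k=5,j=3): S=184.8483, (K−S)⁺=0.0000, hold=0.0000 ⇒ V=0.0000 continue | (k=5,j=4): S=248.2393, (K−S)⁺=0.0000, hold=0.0000 ⇒ V=0.0000 continue | (k=5,j=5): S=333.3692, (K−S)⁺=0.0000, hold=0.0000 ⇒ V=0.0000 continue  boundary S*=102.4956
step 4: (k=4,j=0): S=88.4459, (K−S)⁺=34.0641, hold=33.7485 ⇒ V=34.0641 exercise | (k=4,j=1): S=118.7771, (K−S)⁺=3.7329, hold=11.4671 ⇒ V=11.4671 continue | (k=4,j=2): S=159.5100, (K−S)⁺=0.0000, hold=1.0356 ⇒ V=1.0356 continue | (k=4,j=3): S=214.2116, (K−S)⁺=0.0000, hold=0.0000 ⇒ V=0.0000 continue | (k=4,j=4): S=287.6723, (K−S)⁺=0.0000, hold=0.0000 ⇒ V=0.0000 continue  boundary S*=88.4459
step 3: (k=3,j=0): S=102.4956, (K−S)⁺=20.0144, hold=23.3395 ⇒ V=23.3395 continue | (k=3,j=1): S=137.6450, (K−S)⁺=0.0000, hold=6.5272 ⇒ V=6.5272 continue | (k=3,j=2): S=184.8483, (K−S)⁺=0.0000, hold=0.5454 ⇒ V=0.5454 continue | (k=3,j=3): S=248.2393, (K−S)⁺=0.0000, hold=0.0000 ⇒ V=0.0000 continue  boundary S*=-
step 2: (k=2,j=0): S=118.7771, (K−S)⁺=3.7329, hold=15.3655 ⇒ V=15.3655 continue | (k=2,j=1): S=159.5100, (K−S)⁺=0.0000, hold=3.6947 ⇒ V=3.6947 continue | (k=2,j=2): S=214.2116, (K−S)⁺=0.0000, hold=0.2873 ⇒ V=0.2873 continue  boundary S*=-
step 1: (k=1,j=0): S=137.6450, (K−S)⁺=0.0000, hold=9.8322 ⇒ V=9.8322 continue | (k=1,j=1): S=184.8483, (K−S)⁺=0.0000, hold=2.0812 ⇒ V=2.0812 continue  boundary S*=-
step 0: (k=0,j=0): S=159.5100, (K−S)⁺=0.0000, hold=6.1583 ⇒ V=6.1583 continue  boundary S*=-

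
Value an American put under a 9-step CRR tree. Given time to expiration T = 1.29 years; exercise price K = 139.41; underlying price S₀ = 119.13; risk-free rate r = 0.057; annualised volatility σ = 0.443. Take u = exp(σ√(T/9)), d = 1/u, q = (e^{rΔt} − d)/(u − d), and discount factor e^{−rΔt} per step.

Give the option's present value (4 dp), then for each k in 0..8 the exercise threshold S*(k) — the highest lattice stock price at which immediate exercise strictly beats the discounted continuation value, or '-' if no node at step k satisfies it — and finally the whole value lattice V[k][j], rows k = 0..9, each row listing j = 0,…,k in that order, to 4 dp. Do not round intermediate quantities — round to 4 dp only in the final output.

Δt=0.14333  u=1.18260  d=0.84559  q=0.48251  discount=0.99186
step 9 (expiry): payoffs max(K−S,0) = 113.0786 102.5843 87.9075 67.3813 38.6745 0.0000 0.0000 0.0000 0.0000 0.0000
step 8: (k=8,j=0): S=31.1395, (K−S)⁺=108.2705, hold=107.1361 ⇒ V=108.2705 exercise | (k=8,j=1): S=43.5501, (K−S)⁺=95.8599, hold=94.7255 ⇒ V=95.8599 exercise | (k=8,j=2): S=60.9069, (K−S)⁺=78.5031, hold=77.3687 ⇒ V=78.5031 exercise | (k=8,j=3): S=85.1812, (K−S)⁺=54.2288, hold=53.0944 ⇒ V=54.2288 exercise | (k=8,j=4): S=119.1300, (K−S)⁺=20.2800, hold=19.8508 ⇒ V=20.2800 exercise | (k=8,j=5): S=166.6090, (K−S)⁺=0.0000, hold=0.0000 ⇒ V=0.0000 continue | (k=8,j=6): S=233.0105, (K−S)⁺=0.0000, hold=0.0000 ⇒ V=0.0000 continue | (k=8,j=7): S=325.8763, (K−S)⁺=0.0000, hold=0.0000 ⇒ V=0.0000 continue | (k=8,j=8): S=455.7535, (K−S)⁺=0.0000, hold=0.0000 ⇒ V=0.0000 continue  boundary S*=119.1300
step 7: (k=7,j=0): S=36.8257, (K−S)⁺=102.5843, hold=101.4500 ⇒ V=102.5843 exercise | (k=7,j=1): S=51.5025, (K−S)⁺=87.9075, hold=86.7732 ⇒ V=87.9075 exercise | (k=7,j=2): S=72.0287, (K−S)⁺=67.3813, hold=66.2470 ⇒ V=67.3813 exercise | (k=7,j=3): S=100.7355, (K−S)⁺=38.6745, hold=37.5402 ⇒ V=38.6745 exercise | (k=7,j=4): S=140.8834, (K−S)⁺=0.0000, hold=10.4093 ⇒ V=10.4093 continue | (k=7,j=5): S=197.0321, (K−S)⁺=0.0000, hold=0.0000 ⇒ V=0.0000 continue | (k=7,j=6): S=275.5587, (K−S)⁺=0.0000, hold=0.0000 ⇒ V=0.0000 continue | (k=7,j=7): S=385.3820, (K−S)⁺=0.0000, hold=0.0000 ⇒ V=0.0000 continue  boundary S*=100.7355
step 6: (k=6,j=0): S=43.5501, (K−S)⁺=95.8599, hold=94.7255 ⇒ V=95.8599 exercise | (k=6,j=1): S=60.9069, (K−S)⁺=78.5031, hold=77.3687 ⇒ V=78.5031 exercise | (k=6,j=2): S=85.1812, (K−S)⁺=54.2288, hold=53.0944 ⇒ V=54.2288 exercise | (k=6,j=3): S=119.1300, (K−S)⁺=20.2800, hold=24.8325 ⇒ V=24.8325 continue | (k=6,j=4): S=166.6090, (K−S)⁺=0.0000, hold=5.3429 ⇒ V=5.3429 continue | (k=6,j=5): S=233.0105, (K−S)⁺=0.0000, hold=0.0000 ⇒ V=0.0000 continue | (k=6,j=6): S=325.8763, (K−S)⁺=0.0000, hold=0.0000 ⇒ V=0.0000 continue  boundary S*=85.1812
step 5: (k=5,j=0): S=51.5025, (K−S)⁺=87.9075, hold=86.7732 ⇒ V=87.9075 exercise | (k=5,j=1): S=72.0287, (K−S)⁺=67.3813, hold=66.2470 ⇒ V=67.3813 exercise | (k=5,j=2): S=100.7355, (K−S)⁺=38.6745, hold=39.7189 ⇒ V=39.7189 continue | (k=5,j=3): S=140.8834, (K−S)⁺=0.0000, hold=15.3030 ⇒ V=15.3030 continue | (k=5,j=4): S=197.0321, (K−S)⁺=0.0000, hold=2.7424 ⇒ V=2.7424 continue | (k=5,j=5): S=275.5587, (K−S)⁺=0.0000, hold=0.0000 ⇒ V=0.0000 continue  boundary S*=72.0287
step 4: (k=4,j=0): S=60.9069, (K−S)⁺=78.5031, hold=77.3687 ⇒ V=78.5031 exercise | (k=4,j=1): S=85.1812, (K−S)⁺=54.2288, hold=53.5943 ⇒ V=54.2288 exercise | (k=4,j=2): S=119.1300, (K−S)⁺=20.2800, hold=27.7107 ⇒ V=27.7107 continue | (k=4,j=3): S=166.6090, (K−S)⁺=0.0000, hold=9.1672 ⇒ V=9.1672 continue | (k=4,j=4): S=233.0105, (K−S)⁺=0.0000, hold=1.4076 ⇒ V=1.4076 continue  boundary S*=85.1812
step 3: (k=3,j=0): S=72.0287, (K−S)⁺=67.3813, hold=66.2470 ⇒ V=67.3813 exercise | (k=3,j=1): S=100.7355, (K−S)⁺=38.6745, hold=41.0964 ⇒ V=41.0964 continue | (k=3,j=2): S=140.8834, (K−S)⁺=0.0000, hold=18.6106 ⇒ V=18.6106 continue | (k=3,j=3): S=197.0321, (K−S)⁺=0.0000, hold=5.3790 ⇒ V=5.3790 continue  boundary S*=72.0287
step 2: (k=2,j=0): S=85.1812, (K−S)⁺=54.2288, hold=54.2535 ⇒ V=54.2535 continue | (k=2,j=1): S=119.1300, (K−S)⁺=20.2800, hold=30.0006 ⇒ V=30.0006 continue | (k=2,j=2): S=166.6090, (K−S)⁺=0.0000, hold=12.1267 ⇒ V=12.1267 continue  boundary S*=-
step 1: (k=1,j=0): S=100.7355, (K−S)⁺=38.6745, hold=42.2050 ⇒ V=42.2050 continue | (k=1,j=1): S=140.8834, (K−S)⁺=0.0000, hold=21.2023 ⇒ V=21.2023 continue  boundary S*=-
step 0: (k=0,j=0): S=119.1300, (K−S)⁺=20.2800, hold=31.8100 ⇒ V=31.8100 continue  boundary S*=-

price = 31.8100
boundary = - - - 72.0287 85.1812 72.0287 85.1812 100.7355 119.1300
tree:
31.8100
42.2050 21.2023
54.2535 30.0006 12.1267
67.3813 41.0964 18.6106 5.3790
78.5031 54.2288 27.7107 9.1672 1.4076
87.9075 67.3813 39.7189 15.3030 2.7424 0.0000
95.8599 78.5031 54.2288 24.8325 5.3429 0.0000 0.0000
102.5843 87.9075 67.3813 38.6745 10.4093 0.0000 0.0000 0.0000
108.2705 95.8599 78.5031 54.2288 20.2800 0.0000 0.0000 0.0000 0.0000
113.0786 102.5843 87.9075 67.3813 38.6745 0.0000 0.0000 0.0000 0.0000 0.0000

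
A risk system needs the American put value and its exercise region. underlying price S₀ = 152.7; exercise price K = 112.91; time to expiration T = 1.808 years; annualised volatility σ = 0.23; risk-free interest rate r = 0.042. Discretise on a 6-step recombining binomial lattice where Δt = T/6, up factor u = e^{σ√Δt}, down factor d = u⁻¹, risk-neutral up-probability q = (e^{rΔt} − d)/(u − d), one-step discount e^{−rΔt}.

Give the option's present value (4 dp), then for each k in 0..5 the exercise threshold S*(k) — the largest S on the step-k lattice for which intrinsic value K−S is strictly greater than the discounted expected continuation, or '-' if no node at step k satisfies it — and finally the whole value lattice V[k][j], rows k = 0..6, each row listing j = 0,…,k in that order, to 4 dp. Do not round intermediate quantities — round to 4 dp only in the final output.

price = 2.0884
boundary = - - - - 92.1532 81.2228
tree:
2.0884
3.8530 0.5028
6.9680 1.0581 0.0000
12.2636 2.2269 0.0000 0.0000
20.7568 4.6865 0.0000 0.0000 0.0000
31.6872 9.8629 0.0000 0.0000 0.0000 0.0000
41.3211 20.7568 0.0000 0.0000 0.0000 0.0000 0.0000

Δt=0.30133  u=1.13457  d=0.88139  q=0.51878  discount=0.98742
step 6 (expiry): payoffs max(K−S,0) = 41.3211 20.7568 0.0000 0.0000 0.0000 0.0000 0.0000
step 5: (k=5,j=0): S=81.2228, (K−S)⁺=31.6872, hold=30.2672 ⇒ V=31.6872 exercise | (k=5,j=1): S=104.5544, (K−S)⁺=8.3556, hold=9.8629 ⇒ V=9.8629 continue | (k=5,j=2): S=134.5882, (K−S)⁺=0.0000, hold=0.0000 ⇒ V=0.0000 continue | (k=5,j=3): S=173.2492, (K−S)⁺=0.0000, hold=0.0000 ⇒ V=0.0000 continue | (k=5,j=4): S=223.0158, (K−S)⁺=0.0000, hold=0.0000 ⇒ V=0.0000 continue | (k=5,j=5): S=287.0781, (K−S)⁺=0.0000, hold=0.0000 ⇒ V=0.0000 continue  boundary S*=81.2228
step 4: (k=4,j=0): S=92.1532, (K−S)⁺=20.7568, hold=20.1090 ⇒ V=20.7568 exercise | (k=4,j=1): S=118.6246, (K−S)⁺=0.0000, hold=4.6865 ⇒ V=4.6865 continue | (k=4,j=2): S=152.7000, (K−S)⁺=0.0000, hold=0.0000 ⇒ V=0.0000 continue | (k=4,j=3): S=196.5638, (K−S)⁺=0.0000, hold=0.0000 ⇒ V=0.0000 continue | (k=4,j=4): S=253.0276, (K−S)⁺=0.0000, hold=0.0000 ⇒ V=0.0000 continue  boundary S*=92.1532
step 3: (k=3,j=0): S=104.5544, (K−S)⁺=8.3556, hold=12.2636 ⇒ V=12.2636 continue | (k=3,j=1): S=134.5882, (K−S)⁺=0.0000, hold=2.2269 ⇒ V=2.2269 continue | (k=3,j=2): S=173.2492, (K−S)⁺=0.0000, hold=0.0000 ⇒ V=0.0000 continue | (k=3,j=3): S=223.0158, (K−S)⁺=0.0000, hold=0.0000 ⇒ V=0.0000 continue  boundary S*=-
step 2: (k=2,j=0): S=118.6246, (K−S)⁺=0.0000, hold=6.9680 ⇒ V=6.9680 continue | (k=2,j=1): S=152.7000, (K−S)⁺=0.0000, hold=1.0581 ⇒ V=1.0581 continue | (k=2,j=2): S=196.5638, (K−S)⁺=0.0000, hold=0.0000 ⇒ V=0.0000 continue  boundary S*=-
step 1: (k=1,j=0): S=134.5882, (K−S)⁺=0.0000, hold=3.8530 ⇒ V=3.8530 continue | (k=1,j=1): S=173.2492, (K−S)⁺=0.0000, hold=0.5028 ⇒ V=0.5028 continue  boundary S*=-
step 0: (k=0,j=0): S=152.7000, (K−S)⁺=0.0000, hold=2.0884 ⇒ V=2.0884 continue  boundary S*=-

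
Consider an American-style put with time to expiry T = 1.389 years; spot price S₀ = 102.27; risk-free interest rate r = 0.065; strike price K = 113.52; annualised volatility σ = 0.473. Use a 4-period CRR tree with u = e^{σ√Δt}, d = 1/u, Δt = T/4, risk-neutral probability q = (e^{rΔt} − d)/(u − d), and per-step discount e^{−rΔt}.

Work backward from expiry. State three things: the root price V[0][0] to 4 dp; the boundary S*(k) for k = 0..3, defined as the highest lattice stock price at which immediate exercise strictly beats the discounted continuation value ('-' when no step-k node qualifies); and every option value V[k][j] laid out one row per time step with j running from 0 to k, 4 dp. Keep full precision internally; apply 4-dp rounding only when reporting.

price = 25.5008
boundary = - - 58.5662 77.3923
tree:
25.5008
38.2505 12.4274
54.9538 21.3577 3.0071
69.2003 36.1277 5.8163 0.0000
79.9813 54.9538 11.2500 0.0000 0.0000

Δt=0.34725, u=1.32145, d=0.75674, q=0.47119, disc=e^(-rΔt)=0.97768
k=4 terminal: V=max(K-S,0) → 79.9813 54.9538 11.2500 0.0000 0.0000
k=3: j=0 S=44.3197 intr=69.2003 cont=66.6667 V=69.2003[EX]; j=1 S=77.3923 intr=36.1277 cont=33.5941 V=36.1277[EX]; j=2 S=135.1446 intr=0.0000 cont=5.8163 V=5.8163[hold]; j=3 S=235.9933 intr=0.0000 cont=0.0000 V=0.0000[hold]  S*(3)=77.3923
k=2: j=0 S=58.5662 intr=54.9538 cont=52.4202 V=54.9538[EX]; j=1 S=102.2700 intr=11.2500 cont=21.3577 V=21.3577[hold]; j=2 S=178.5868 intr=0.0000 cont=3.0071 V=3.0071[hold]  S*(2)=58.5662
k=1: j=0 S=77.3923 intr=36.1277 cont=38.2505 V=38.2505[hold]; j=1 S=135.1446 intr=0.0000 cont=12.4274 V=12.4274[hold]  S*(1)=-
k=0: j=0 S=102.2700 intr=11.2500 cont=25.5008 V=25.5008[hold]  S*(0)=-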